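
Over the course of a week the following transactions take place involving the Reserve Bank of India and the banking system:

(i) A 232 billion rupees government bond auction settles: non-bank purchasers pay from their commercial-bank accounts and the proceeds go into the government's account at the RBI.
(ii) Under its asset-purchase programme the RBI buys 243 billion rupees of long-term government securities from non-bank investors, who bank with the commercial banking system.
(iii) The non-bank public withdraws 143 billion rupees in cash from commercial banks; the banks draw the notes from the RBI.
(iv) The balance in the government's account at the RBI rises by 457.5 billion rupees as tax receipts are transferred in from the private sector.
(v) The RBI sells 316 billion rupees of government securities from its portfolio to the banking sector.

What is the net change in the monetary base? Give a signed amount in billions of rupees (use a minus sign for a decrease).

-762.5 billion

RBI balance sheet:
  Assets:      Securities −73B
  Liabilities: Bank reserves −905.5B, Currency in circulation +143B, Government deposits +689.5B
Monetary base = currency + reserves: +143B + (−905.5B) = -762.5 billion.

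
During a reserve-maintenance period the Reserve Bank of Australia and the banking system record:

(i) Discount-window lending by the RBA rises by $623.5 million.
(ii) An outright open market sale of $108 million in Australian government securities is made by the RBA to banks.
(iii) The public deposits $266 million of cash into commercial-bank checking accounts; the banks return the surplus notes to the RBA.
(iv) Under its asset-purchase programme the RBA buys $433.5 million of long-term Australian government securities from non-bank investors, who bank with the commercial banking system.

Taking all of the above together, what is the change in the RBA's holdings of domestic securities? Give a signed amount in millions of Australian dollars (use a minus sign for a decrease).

RBA balance sheet:
  Assets:      Securities +$325.5M, Loans to banks +$623.5M
  Liabilities: Bank reserves +$1215M, Currency in circulation −$266M
Commercial banking system:
  Assets:      Reserves at CB +$1215M, Securities +$108M
  Liabilities: Checkable deposits +$699.5M, Borrowings from CB +$623.5M
So the change in the RBA's holdings of domestic securities is +$325.5 million.

+$325.5 million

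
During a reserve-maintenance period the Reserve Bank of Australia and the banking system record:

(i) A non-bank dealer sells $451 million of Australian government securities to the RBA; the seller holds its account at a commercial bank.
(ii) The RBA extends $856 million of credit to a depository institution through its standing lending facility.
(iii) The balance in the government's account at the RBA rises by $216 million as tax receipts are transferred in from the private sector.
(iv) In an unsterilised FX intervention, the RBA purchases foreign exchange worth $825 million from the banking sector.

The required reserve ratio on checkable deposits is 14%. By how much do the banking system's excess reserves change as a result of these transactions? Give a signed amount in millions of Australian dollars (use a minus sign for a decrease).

+$1883.1 million

Asset purchase (from non-banks) $451 million: reserves +$451M, deposits +$451M.
Discount-window loan $856 million: reserves +$856M, deposits 0.
Government account inflow $216 million: reserves −$216M, deposits −$216M.
FX purchase $825 million: reserves +$825M, deposits 0.
Totals: Δreserves = +$1916M, Δdeposits = +$235M.
Δrequired reserves = 14% × +$235M = +$32.9M.
Δexcess reserves = Δreserves − Δrequired = +$1916M − (+$32.9M) = +$1883.1 million.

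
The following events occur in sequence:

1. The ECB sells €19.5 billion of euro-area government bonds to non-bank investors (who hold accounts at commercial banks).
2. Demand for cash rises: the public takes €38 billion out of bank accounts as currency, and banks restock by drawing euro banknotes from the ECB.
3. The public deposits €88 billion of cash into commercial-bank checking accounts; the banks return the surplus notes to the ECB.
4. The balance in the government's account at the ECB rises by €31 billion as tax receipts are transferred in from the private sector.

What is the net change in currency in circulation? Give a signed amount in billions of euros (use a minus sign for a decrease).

-€50 billion

ECB balance sheet:
  Assets:      Securities −€19.5B
  Liabilities: Bank reserves −€0.5B, Currency in circulation −€50B, Government deposits +€31B
So the change in currency in circulation is -€50 billion.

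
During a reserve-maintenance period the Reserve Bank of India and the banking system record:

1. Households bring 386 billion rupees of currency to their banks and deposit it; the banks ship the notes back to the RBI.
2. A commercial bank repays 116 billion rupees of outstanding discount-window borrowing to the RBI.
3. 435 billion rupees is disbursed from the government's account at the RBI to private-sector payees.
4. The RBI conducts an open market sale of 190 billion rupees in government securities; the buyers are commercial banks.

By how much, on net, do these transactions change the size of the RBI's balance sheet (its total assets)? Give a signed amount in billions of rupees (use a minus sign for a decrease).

-306 billion

RBI balance sheet:
  Assets:      Securities −190B, Loans to banks −116B
  Liabilities: Bank reserves +515B, Currency in circulation −386B, Government deposits −435B
Change in total RBI assets = -306 billion.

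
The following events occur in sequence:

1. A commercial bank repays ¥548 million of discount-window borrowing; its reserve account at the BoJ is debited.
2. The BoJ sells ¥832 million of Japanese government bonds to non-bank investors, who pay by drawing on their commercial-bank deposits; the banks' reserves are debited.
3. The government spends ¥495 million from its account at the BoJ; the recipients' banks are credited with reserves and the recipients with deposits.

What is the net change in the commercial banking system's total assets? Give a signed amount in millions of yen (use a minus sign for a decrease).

Discount-window repayment ¥548 million: bank balance sheets shrink → −¥548M.
Asset sale (to non-banks) ¥832 million: bank balance sheets shrink → −¥832M.
Government spending ¥495 million: bank balance sheets expand → +¥495M.
Net: −548 − 832 + 495 = -¥885 million.

-¥885 million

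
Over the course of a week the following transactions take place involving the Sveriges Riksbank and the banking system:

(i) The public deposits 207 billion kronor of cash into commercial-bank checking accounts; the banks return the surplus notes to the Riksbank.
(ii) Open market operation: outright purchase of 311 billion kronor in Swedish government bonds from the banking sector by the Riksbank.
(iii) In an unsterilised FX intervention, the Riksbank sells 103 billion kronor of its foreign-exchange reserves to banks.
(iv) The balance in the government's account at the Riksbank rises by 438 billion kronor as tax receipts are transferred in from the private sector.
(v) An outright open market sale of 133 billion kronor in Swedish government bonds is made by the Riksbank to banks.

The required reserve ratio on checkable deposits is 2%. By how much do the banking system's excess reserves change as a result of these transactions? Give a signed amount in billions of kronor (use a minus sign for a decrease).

Currency deposit 207 billion kronor: reserves +207B, deposits +207B.
OMO purchase (from banks) 311 billion kronor: reserves +311B, deposits 0.
FX sale 103 billion kronor: reserves −103B, deposits 0.
Government account inflow 438 billion kronor: reserves −438B, deposits −438B.
OMO sale (to banks) 133 billion kronor: reserves −133B, deposits 0.
Totals: Δreserves = −156B, Δdeposits = −231B.
Δrequired reserves = 2% × −231B = −4.62B.
Δexcess reserves = Δreserves − Δrequired = −156B − (−4.62B) = -151.38 billion.

-151.38 billion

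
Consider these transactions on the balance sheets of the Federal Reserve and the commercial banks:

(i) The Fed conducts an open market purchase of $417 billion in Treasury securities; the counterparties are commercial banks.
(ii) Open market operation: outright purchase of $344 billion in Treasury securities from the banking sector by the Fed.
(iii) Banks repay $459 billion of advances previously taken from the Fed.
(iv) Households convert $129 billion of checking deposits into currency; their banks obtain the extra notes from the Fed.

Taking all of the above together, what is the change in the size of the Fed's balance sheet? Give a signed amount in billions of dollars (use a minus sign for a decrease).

OMO purchase (from banks) $417 billion: a Fed asset is acquired → +$417B.
OMO purchase (from banks) $344 billion: a Fed asset is acquired → +$344B.
Discount-window repayment $459 billion: a Fed asset is shed → −$459B.
Currency withdrawal $129 billion: only the composition of liabilities changes → 0.
Net: 417 + 344 − 459 + 0 = +$302 billion.

+$302 billion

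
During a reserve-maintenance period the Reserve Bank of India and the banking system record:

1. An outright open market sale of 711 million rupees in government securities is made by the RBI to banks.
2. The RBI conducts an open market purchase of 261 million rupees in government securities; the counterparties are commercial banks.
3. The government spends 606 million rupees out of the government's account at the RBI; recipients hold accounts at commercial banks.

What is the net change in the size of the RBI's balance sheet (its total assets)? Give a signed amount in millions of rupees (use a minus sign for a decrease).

RBI balance sheet:
  Assets:      Securities −450M
  Liabilities: Bank reserves +156M, Government deposits −606M
Commercial banking system:
  Assets:      Reserves at CB +156M, Securities +450M
  Liabilities: Checkable deposits +606M
Change in total RBI assets = -450 million.

-450 million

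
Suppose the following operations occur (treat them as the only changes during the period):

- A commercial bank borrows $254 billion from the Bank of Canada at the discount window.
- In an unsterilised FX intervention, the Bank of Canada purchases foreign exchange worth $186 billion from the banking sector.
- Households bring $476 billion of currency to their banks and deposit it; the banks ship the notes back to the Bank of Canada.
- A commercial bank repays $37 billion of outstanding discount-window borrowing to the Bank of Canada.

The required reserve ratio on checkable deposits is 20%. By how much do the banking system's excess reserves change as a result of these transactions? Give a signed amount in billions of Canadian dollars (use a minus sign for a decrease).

+$783.8 billion

Discount-window loan $254 billion: reserves +$254B, deposits 0.
FX purchase $186 billion: reserves +$186B, deposits 0.
Currency deposit $476 billion: reserves +$476B, deposits +$476B.
Discount-window repayment $37 billion: reserves −$37B, deposits 0.
Totals: Δreserves = +$879B, Δdeposits = +$476B.
Δrequired reserves = 20% × +$476B = +$95.2B.
Δexcess reserves = Δreserves − Δrequired = +$879B − (+$95.2B) = +$783.8 billion.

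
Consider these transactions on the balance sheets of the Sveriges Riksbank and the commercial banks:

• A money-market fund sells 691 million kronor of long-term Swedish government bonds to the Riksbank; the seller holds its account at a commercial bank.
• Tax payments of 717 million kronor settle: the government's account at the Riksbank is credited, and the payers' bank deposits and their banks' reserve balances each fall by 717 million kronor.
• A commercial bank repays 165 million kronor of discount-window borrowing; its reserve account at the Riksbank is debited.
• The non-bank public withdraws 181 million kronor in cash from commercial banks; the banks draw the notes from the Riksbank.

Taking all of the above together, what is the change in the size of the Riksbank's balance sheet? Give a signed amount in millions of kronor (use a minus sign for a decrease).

+526 million

Asset purchase (from non-banks) 691 million kronor: a Riksbank asset is acquired → +691M.
Government account inflow 717 million kronor: only the composition of liabilities changes → 0.
Discount-window repayment 165 million kronor: a Riksbank asset is shed → −165M.
Currency withdrawal 181 million kronor: only the composition of liabilities changes → 0.
Net: 691 + 0 − 165 + 0 = +526 million.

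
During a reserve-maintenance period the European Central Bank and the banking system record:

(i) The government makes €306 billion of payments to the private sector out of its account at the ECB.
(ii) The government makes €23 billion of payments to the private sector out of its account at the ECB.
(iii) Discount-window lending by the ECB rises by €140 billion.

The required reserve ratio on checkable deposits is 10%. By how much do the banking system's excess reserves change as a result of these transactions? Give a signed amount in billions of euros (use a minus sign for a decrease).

+€436.1 billion

Government spending €306 billion: reserves +€306B, deposits +€306B.
Government spending €23 billion: reserves +€23B, deposits +€23B.
Discount-window loan €140 billion: reserves +€140B, deposits 0.
Totals: Δreserves = +€469B, Δdeposits = +€329B.
Δrequired reserves = 10% × +€329B = +€32.9B.
Δexcess reserves = Δreserves − Δrequired = +€469B − (+€32.9B) = +€436.1 billion.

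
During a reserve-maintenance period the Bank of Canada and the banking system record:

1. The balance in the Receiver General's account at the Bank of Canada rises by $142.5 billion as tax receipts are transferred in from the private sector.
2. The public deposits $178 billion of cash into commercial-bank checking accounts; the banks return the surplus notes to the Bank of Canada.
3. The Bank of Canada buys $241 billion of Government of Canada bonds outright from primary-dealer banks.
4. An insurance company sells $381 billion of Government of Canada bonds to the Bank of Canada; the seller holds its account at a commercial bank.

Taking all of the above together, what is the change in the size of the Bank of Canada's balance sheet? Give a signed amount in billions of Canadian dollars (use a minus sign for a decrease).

Bank of Canada balance sheet:
  Assets:      Securities +$622B
  Liabilities: Bank reserves +$657.5B, Currency in circulation −$178B, Government deposits +$142.5B
Change in total Bank of Canada assets = +$622 billion.

+$622 billion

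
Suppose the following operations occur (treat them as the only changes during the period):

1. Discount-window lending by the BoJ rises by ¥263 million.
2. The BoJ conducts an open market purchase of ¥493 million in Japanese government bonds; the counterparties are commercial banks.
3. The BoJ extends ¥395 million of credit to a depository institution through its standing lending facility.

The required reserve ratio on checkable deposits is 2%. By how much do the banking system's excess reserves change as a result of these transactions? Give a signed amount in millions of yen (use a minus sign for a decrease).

+¥1151 million

Discount-window loan ¥263 million: reserves +¥263M, deposits 0.
OMO purchase (from banks) ¥493 million: reserves +¥493M, deposits 0.
Discount-window loan ¥395 million: reserves +¥395M, deposits 0.
Totals: Δreserves = +¥1151M, Δdeposits = 0.
Δrequired reserves = 2% × 0 = 0.
Δexcess reserves = Δreserves − Δrequired = +¥1151M − (0) = +¥1151 million.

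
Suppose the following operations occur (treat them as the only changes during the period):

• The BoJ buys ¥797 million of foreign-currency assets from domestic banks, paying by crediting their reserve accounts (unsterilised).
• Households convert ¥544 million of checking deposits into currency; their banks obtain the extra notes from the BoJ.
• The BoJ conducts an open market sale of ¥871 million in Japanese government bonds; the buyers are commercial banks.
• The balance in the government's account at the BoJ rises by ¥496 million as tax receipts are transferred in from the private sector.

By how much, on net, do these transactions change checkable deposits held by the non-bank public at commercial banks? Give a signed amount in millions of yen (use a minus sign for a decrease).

-¥1040 million

BoJ balance sheet:
  Assets:      Securities −¥871M, Foreign assets +¥797M
  Liabilities: Bank reserves −¥1114M, Currency in circulation +¥544M, Government deposits +¥496M
Commercial banking system:
  Assets:      Reserves at CB −¥1114M, Securities +¥871M, Foreign assets −¥797M
  Liabilities: Checkable deposits −¥1040M
So the change in checkable deposits held by the non-bank public at commercial banks is -¥1040 million.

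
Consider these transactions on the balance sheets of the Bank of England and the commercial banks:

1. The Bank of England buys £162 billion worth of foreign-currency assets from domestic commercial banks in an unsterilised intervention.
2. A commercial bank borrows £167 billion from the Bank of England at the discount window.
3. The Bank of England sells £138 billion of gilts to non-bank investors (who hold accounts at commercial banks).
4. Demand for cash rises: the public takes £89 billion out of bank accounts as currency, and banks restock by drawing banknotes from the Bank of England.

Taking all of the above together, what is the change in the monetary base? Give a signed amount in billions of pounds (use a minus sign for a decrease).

+£191 billion

Bank of England balance sheet:
  Assets:      Securities −£138B, Loans to banks +£167B, Foreign assets +£162B
  Liabilities: Bank reserves +£102B, Currency in circulation +£89B
Commercial banking system:
  Assets:      Reserves at CB +£102B, Foreign assets −£162B
  Liabilities: Checkable deposits −£227B, Borrowings from CB +£167B
Monetary base = currency + reserves: +£89B + (+£102B) = +£191 billion.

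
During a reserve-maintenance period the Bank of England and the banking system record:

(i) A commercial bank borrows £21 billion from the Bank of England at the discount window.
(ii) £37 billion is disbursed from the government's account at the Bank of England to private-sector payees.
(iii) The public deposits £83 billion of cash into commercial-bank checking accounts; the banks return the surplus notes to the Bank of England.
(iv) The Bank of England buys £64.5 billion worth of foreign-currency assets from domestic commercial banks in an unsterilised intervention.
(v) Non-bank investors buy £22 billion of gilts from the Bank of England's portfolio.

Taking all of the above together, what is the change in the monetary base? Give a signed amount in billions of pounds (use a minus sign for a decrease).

+£100.5 billion

Discount-window loan £21 billion: Bank of England balance sheet expands → +£21B.
Government spending £37 billion: a non-base liability converts back to reserves → +£37B.
Currency deposit £83 billion: just a shift between currency and reserves — both are base money → 0.
FX purchase £64.5 billion: Bank of England balance sheet expands → +£64.5B.
Asset sale (to non-banks) £22 billion: Bank of England balance sheet contracts → −£22B.
Net: 21 + 37 + 0 + 64.5 − 22 = +£100.5 billion.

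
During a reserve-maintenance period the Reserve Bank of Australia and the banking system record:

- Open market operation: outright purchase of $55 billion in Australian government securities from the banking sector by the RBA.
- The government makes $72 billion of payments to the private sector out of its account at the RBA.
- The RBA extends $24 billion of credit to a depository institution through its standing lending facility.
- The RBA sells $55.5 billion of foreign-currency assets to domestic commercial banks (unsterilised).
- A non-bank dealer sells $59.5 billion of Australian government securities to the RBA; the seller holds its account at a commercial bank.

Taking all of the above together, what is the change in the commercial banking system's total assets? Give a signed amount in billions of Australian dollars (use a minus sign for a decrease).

RBA balance sheet:
  Assets:      Securities +$114.5B, Loans to banks +$24B, Foreign assets −$55.5B
  Liabilities: Bank reserves +$155B, Government deposits −$72B
Commercial banking system:
  Assets:      Reserves at CB +$155B, Securities −$55B, Foreign assets +$55.5B
  Liabilities: Checkable deposits +$131.5B, Borrowings from CB +$24B
Change in total bank assets = +$155.5 billion.

+$155.5 billion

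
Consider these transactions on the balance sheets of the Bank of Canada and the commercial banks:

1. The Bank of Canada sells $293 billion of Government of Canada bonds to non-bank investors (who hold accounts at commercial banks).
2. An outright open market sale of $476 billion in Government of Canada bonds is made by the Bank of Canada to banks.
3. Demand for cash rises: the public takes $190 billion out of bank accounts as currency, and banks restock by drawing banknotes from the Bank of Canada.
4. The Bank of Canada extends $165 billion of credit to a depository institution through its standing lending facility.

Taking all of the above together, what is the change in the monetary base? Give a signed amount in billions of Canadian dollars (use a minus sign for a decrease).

Bank of Canada balance sheet:
  Assets:      Securities −$769B, Loans to banks +$165B
  Liabilities: Bank reserves −$794B, Currency in circulation +$190B
Commercial banking system:
  Assets:      Reserves at CB −$794B, Securities +$476B
  Liabilities: Checkable deposits −$483B, Borrowings from CB +$165B
Monetary base = currency + reserves: +$190B + (−$794B) = -$604 billion.

-$604 billion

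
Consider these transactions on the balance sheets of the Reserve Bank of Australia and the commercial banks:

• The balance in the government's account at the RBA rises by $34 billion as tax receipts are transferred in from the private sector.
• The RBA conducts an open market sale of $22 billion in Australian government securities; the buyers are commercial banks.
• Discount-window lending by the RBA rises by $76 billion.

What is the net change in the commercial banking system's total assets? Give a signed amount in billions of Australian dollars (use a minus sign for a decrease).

Government account inflow $34 billion: bank balance sheets shrink → −$34B.
OMO sale (to banks) $22 billion: just an asset swap on bank balance sheets → 0.
Discount-window loan $76 billion: bank balance sheets expand → +$76B.
Net: −34 + 0 + 76 = +$42 billion.

+$42 billion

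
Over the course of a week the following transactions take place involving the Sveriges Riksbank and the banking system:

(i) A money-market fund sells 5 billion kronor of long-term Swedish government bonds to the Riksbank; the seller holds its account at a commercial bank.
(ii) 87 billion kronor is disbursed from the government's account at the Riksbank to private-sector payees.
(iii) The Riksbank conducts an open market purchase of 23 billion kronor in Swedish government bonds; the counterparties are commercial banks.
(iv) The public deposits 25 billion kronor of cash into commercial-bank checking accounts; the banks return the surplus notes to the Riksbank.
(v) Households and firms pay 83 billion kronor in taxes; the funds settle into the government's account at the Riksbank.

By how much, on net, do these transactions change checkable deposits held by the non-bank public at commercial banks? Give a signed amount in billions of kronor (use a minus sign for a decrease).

Asset purchase (from non-banks) 5 billion kronor: non-bank counterparties' bank balances rise → +5B.
Government spending 87 billion kronor: non-bank counterparties' bank balances rise → +87B.
OMO purchase (from banks) 23 billion kronor: the counterparty is a bank, so public deposits are unchanged → 0.
Currency deposit 25 billion kronor: non-bank counterparties' bank balances rise → +25B.
Government account inflow 83 billion kronor: non-bank counterparties' bank balances fall → −83B.
Net: 5 + 87 + 0 + 25 − 83 = +34 billion.

+34 billion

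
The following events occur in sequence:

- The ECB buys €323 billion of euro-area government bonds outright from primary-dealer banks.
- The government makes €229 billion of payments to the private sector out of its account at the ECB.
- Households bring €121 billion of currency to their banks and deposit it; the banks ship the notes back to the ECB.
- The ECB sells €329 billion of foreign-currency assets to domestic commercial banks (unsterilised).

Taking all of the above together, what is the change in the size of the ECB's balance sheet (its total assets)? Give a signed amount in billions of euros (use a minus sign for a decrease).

-€6 billion

ECB balance sheet:
  Assets:      Securities +€323B, Foreign assets −€329B
  Liabilities: Bank reserves +€344B, Currency in circulation −€121B, Government deposits −€229B
Commercial banking system:
  Assets:      Reserves at CB +€344B, Securities −€323B, Foreign assets +€329B
  Liabilities: Checkable deposits +€350B
Change in total ECB assets = -€6 billion.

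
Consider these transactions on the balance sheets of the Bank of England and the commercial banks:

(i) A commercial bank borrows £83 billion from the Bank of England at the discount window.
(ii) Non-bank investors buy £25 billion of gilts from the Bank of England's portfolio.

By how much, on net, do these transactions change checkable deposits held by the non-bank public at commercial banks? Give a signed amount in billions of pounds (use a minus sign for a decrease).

Bank of England balance sheet:
  Assets:      Securities −£25B, Loans to banks +£83B
  Liabilities: Bank reserves +£58B
Commercial banking system:
  Assets:      Reserves at CB +£58B
  Liabilities: Checkable deposits −£25B, Borrowings from CB +£83B
So the change in checkable deposits held by the non-bank public at commercial banks is -£25 billion.

-£25 billion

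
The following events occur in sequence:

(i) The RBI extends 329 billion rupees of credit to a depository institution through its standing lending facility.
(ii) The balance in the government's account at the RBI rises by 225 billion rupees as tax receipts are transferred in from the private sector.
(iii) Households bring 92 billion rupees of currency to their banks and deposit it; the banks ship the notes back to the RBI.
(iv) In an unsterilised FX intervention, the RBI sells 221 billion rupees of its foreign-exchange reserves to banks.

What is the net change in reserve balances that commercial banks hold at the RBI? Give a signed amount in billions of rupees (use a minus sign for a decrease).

-25 billion

Discount-window loan 329 billion rupees: the loan is credited to the bank's reserve account → +329B.
Government account inflow 225 billion rupees: funds move from bank reserves into the government account → −225B.
Currency deposit 92 billion rupees: returned notes are swapped for reserve credit → +92B.
FX sale 221 billion rupees: the buying banks pay out of their reserve balances → −221B.
Net: 329 − 225 + 92 − 221 = -25 billion.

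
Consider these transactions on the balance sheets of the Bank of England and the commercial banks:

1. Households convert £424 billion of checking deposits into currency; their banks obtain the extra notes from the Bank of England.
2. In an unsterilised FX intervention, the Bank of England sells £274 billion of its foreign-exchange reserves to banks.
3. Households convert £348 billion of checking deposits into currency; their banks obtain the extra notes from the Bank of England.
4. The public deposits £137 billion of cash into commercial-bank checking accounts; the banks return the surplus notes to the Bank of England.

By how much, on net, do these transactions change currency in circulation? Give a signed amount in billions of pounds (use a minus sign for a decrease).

+£635 billion

Bank of England balance sheet:
  Assets:      Foreign assets −£274B
  Liabilities: Bank reserves −£909B, Currency in circulation +£635B
Commercial banking system:
  Assets:      Reserves at CB −£909B, Foreign assets +£274B
  Liabilities: Checkable deposits −£635B
So the change in currency in circulation is +£635 billion.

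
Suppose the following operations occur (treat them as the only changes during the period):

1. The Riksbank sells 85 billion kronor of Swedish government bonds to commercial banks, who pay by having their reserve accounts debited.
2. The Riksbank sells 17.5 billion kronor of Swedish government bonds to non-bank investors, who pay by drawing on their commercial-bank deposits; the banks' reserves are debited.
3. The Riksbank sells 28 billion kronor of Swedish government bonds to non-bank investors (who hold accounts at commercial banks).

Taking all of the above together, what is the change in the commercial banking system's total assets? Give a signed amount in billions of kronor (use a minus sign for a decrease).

-45.5 billion

OMO sale (to banks) 85 billion kronor: just an asset swap on bank balance sheets → 0.
Asset sale (to non-banks) 17.5 billion kronor: bank balance sheets shrink → −17.5B.
Asset sale (to non-banks) 28 billion kronor: bank balance sheets shrink → −28B.
Net: 0 − 17.5 − 28 = -45.5 billion.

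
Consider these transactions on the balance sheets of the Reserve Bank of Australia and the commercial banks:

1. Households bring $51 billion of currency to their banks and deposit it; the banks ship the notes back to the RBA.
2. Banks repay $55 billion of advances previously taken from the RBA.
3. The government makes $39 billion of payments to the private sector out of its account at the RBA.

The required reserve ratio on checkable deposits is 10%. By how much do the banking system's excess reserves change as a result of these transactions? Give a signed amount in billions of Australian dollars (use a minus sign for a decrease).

Currency deposit $51 billion: reserves +$51B, deposits +$51B.
Discount-window repayment $55 billion: reserves −$55B, deposits 0.
Government spending $39 billion: reserves +$39B, deposits +$39B.
Totals: Δreserves = +$35B, Δdeposits = +$90B.
Δrequired reserves = 10% × +$90B = +$9B.
Δexcess reserves = Δreserves − Δrequired = +$35B − (+$9B) = +$26 billion.

+$26 billion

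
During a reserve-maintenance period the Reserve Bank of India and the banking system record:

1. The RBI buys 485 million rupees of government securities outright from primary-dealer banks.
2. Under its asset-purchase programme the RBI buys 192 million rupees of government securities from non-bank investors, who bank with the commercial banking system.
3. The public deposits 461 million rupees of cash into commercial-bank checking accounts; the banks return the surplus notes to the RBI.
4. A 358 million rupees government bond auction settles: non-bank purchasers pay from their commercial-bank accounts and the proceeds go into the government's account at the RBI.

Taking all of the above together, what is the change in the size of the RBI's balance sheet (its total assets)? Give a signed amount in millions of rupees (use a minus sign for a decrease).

OMO purchase (from banks) 485 million rupees: an RBI asset is acquired → +485M.
Asset purchase (from non-banks) 192 million rupees: an RBI asset is acquired → +192M.
Currency deposit 461 million rupees: only the composition of liabilities changes → 0.
Government account inflow 358 million rupees: only the composition of liabilities changes → 0.
Net: 485 + 192 + 0 + 0 = +677 million.

+677 million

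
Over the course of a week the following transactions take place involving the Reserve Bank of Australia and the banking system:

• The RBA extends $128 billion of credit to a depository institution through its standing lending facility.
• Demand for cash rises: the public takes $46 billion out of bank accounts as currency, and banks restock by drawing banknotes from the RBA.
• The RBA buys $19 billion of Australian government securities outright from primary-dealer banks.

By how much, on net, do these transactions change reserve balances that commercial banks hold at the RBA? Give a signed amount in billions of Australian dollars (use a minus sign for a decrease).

Discount-window loan $128 billion: the loan is credited to the bank's reserve account → +$128B.
Currency withdrawal $46 billion: banks swap reserves for currency → −$46B.
OMO purchase (from banks) $19 billion: the RBA pays by crediting reserve accounts → +$19B.
Net: 128 − 46 + 19 = +$101 billion.

+$101 billion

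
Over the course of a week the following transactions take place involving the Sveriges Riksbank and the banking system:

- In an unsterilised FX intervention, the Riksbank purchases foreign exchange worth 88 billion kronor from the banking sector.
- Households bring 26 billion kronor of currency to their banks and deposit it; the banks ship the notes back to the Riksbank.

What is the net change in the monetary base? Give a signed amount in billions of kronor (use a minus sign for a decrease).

+88 billion

FX purchase 88 billion kronor: Riksbank balance sheet expands → +88B.
Currency deposit 26 billion kronor: just a shift between currency and reserves — both are base money → 0.
Net: 88 + 0 = +88 billion.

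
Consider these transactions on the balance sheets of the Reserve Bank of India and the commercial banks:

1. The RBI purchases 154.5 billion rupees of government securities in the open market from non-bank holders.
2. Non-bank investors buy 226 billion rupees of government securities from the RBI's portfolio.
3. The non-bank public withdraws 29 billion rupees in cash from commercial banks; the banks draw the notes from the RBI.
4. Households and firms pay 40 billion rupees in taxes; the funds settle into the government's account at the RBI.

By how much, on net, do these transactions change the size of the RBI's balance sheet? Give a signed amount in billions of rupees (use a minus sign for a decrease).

Asset purchase (from non-banks) 154.5 billion rupees: an RBI asset is acquired → +154.5B.
Asset sale (to non-banks) 226 billion rupees: an RBI asset is shed → −226B.
Currency withdrawal 29 billion rupees: only the composition of liabilities changes → 0.
Government account inflow 40 billion rupees: only the composition of liabilities changes → 0.
Net: 154.5 − 226 + 0 + 0 = -71.5 billion.

-71.5 billion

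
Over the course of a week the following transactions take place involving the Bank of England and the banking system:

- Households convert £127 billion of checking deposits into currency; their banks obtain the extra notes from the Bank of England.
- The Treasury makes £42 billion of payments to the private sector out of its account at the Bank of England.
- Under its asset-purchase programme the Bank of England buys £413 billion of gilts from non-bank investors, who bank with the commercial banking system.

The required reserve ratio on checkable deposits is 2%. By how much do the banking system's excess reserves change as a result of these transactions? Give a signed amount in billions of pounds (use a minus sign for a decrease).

Currency withdrawal £127 billion: reserves −£127B, deposits −£127B.
Government spending £42 billion: reserves +£42B, deposits +£42B.
Asset purchase (from non-banks) £413 billion: reserves +£413B, deposits +£413B.
Totals: Δreserves = +£328B, Δdeposits = +£328B.
Δrequired reserves = 2% × +£328B = +£6.56B.
Δexcess reserves = Δreserves − Δrequired = +£328B − (+£6.56B) = +£321.44 billion.

+£321.44 billion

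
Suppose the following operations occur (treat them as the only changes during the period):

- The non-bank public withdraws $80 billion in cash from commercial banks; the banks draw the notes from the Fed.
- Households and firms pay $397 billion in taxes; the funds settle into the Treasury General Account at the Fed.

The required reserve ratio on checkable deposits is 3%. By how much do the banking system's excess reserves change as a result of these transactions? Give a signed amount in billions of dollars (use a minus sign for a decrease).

-$462.69 billion

Currency withdrawal $80 billion: reserves −$80B, deposits −$80B.
Government account inflow $397 billion: reserves −$397B, deposits −$397B.
Totals: Δreserves = −$477B, Δdeposits = −$477B.
Δrequired reserves = 3% × −$477B = −$14.31B.
Δexcess reserves = Δreserves − Δrequired = −$477B − (−$14.31B) = -$462.69 billion.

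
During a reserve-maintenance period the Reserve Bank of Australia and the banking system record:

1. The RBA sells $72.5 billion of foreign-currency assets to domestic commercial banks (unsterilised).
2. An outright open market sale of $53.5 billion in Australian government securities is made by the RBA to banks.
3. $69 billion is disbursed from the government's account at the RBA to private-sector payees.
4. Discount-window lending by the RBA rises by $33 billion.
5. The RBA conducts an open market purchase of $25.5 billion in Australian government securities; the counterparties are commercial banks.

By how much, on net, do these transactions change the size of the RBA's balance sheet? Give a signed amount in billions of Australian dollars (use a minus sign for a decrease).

FX sale $72.5 billion: an RBA asset is shed → −$72.5B.
OMO sale (to banks) $53.5 billion: an RBA asset is shed → −$53.5B.
Government spending $69 billion: only the composition of liabilities changes → 0.
Discount-window loan $33 billion: an RBA asset is acquired → +$33B.
OMO purchase (from banks) $25.5 billion: an RBA asset is acquired → +$25.5B.
Net: −72.5 − 53.5 + 0 + 33 + 25.5 = -$67.5 billion.

-$67.5 billion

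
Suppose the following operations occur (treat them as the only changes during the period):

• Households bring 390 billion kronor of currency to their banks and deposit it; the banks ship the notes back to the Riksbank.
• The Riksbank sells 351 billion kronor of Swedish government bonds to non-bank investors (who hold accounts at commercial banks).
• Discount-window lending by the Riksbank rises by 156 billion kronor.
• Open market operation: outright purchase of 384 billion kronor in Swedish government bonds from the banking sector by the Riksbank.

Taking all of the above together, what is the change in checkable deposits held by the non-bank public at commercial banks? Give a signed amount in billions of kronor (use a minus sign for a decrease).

Riksbank balance sheet:
  Assets:      Securities +33B, Loans to banks +156B
  Liabilities: Bank reserves +579B, Currency in circulation −390B
Commercial banking system:
  Assets:      Reserves at CB +579B, Securities −384B
  Liabilities: Checkable deposits +39B, Borrowings from CB +156B
So the change in checkable deposits held by the non-bank public at commercial banks is +39 billion.

+39 billion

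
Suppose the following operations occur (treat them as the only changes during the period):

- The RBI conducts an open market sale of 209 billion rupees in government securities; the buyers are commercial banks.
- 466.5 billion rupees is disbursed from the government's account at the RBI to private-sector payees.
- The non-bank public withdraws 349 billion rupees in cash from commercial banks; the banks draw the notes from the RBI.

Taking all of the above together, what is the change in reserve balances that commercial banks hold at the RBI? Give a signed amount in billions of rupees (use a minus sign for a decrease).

RBI balance sheet:
  Assets:      Securities −209B
  Liabilities: Bank reserves −91.5B, Currency in circulation +349B, Government deposits −466.5B
So the change in reserve balances that commercial banks hold at the RBI is -91.5 billion.

-91.5 billion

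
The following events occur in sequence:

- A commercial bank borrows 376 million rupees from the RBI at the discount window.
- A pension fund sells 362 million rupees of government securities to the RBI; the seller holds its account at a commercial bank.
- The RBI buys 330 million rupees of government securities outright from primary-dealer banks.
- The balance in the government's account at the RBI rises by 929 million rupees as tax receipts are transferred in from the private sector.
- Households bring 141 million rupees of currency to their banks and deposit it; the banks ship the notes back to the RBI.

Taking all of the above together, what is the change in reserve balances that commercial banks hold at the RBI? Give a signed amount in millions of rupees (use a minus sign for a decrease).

Discount-window loan 376 million rupees: the loan is credited to the bank's reserve account → +376M.
Asset purchase (from non-banks) 362 million rupees: the RBI pays by crediting reserve accounts → +362M.
OMO purchase (from banks) 330 million rupees: the RBI pays by crediting reserve accounts → +330M.
Government account inflow 929 million rupees: funds move from bank reserves into the government account → −929M.
Currency deposit 141 million rupees: returned notes are swapped for reserve credit → +141M.
Net: 376 + 362 + 330 − 929 + 141 = +280 million.

+280 million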